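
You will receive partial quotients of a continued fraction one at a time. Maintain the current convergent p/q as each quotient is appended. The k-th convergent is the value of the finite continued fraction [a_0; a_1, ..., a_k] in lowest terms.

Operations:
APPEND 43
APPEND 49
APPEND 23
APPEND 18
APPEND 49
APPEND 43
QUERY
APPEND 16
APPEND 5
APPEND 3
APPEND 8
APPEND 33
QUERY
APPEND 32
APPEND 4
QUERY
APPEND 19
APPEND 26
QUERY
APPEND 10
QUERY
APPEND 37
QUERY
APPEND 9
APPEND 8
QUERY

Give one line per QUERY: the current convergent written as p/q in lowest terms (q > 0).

1847838813/42952628
131954896425769/3067264059549
17038118077582513/396047502876257
8543758509080862771/198597885476055817
85765535875077984643/1993602002374911230
3181868585886966294562/73961871973347771327
232962531056749163380170/5415165470073386596711

APPEND 43: p_0 = 43·1 + 0 = 43, q_0 = 43·0 + 1 = 1 → 43/1
APPEND 49: p_1 = 49·43 + 1 = 2108, q_1 = 49·1 + 0 = 49 → 2108/49
APPEND 23: p_2 = 23·2108 + 43 = 48527, q_2 = 23·49 + 1 = 1128 → 48527/1128
APPEND 18: p_3 = 18·48527 + 2108 = 875594, q_3 = 18·1128 + 49 = 20353 → 875594/20353
APPEND 49: p_4 = 49·875594 + 48527 = 42952633, q_4 = 49·20353 + 1128 = 998425 → 42952633/998425
APPEND 43: p_5 = 43·42952633 + 875594 = 1847838813, q_5 = 43·998425 + 20353 = 42952628 → 1847838813/42952628
APPEND 16: p_6 = 16·1847838813 + 42952633 = 29608373641, q_6 = 16·42952628 + 998425 = 688240473 → 29608373641/688240473
APPEND 5: p_7 = 5·29608373641 + 1847838813 = 149889707018, q_7 = 5·688240473 + 42952628 = 3484154993 → 149889707018/3484154993
APPEND 3: p_8 = 3·149889707018 + 29608373641 = 479277494695, q_8 = 3·3484154993 + 688240473 = 11140705452 → 479277494695/11140705452
APPEND 8: p_9 = 8·479277494695 + 149889707018 = 3984109664578, q_9 = 8·11140705452 + 3484154993 = 92609798609 → 3984109664578/92609798609
APPEND 33: p_10 = 33·3984109664578 + 479277494695 = 131954896425769, q_10 = 33·92609798609 + 11140705452 = 3067264059549 → 131954896425769/3067264059549
APPEND 32: p_11 = 32·131954896425769 + 3984109664578 = 4226540795289186, q_11 = 32·3067264059549 + 92609798609 = 98245059704177 → 4226540795289186/98245059704177
APPEND 4: p_12 = 4·4226540795289186 + 131954896425769 = 17038118077582513, q_12 = 4·98245059704177 + 3067264059549 = 396047502876257 → 17038118077582513/396047502876257
APPEND 19: p_13 = 19·17038118077582513 + 4226540795289186 = 327950784269356933, q_13 = 19·396047502876257 + 98245059704177 = 7623147614353060 → 327950784269356933/7623147614353060
APPEND 26: p_14 = 26·327950784269356933 + 17038118077582513 = 8543758509080862771, q_14 = 26·7623147614353060 + 396047502876257 = 198597885476055817 → 8543758509080862771/198597885476055817
APPEND 10: p_15 = 10·8543758509080862771 + 327950784269356933 = 85765535875077984643, q_15 = 10·198597885476055817 + 7623147614353060 = 1993602002374911230 → 85765535875077984643/1993602002374911230
APPEND 37: p_16 = 37·85765535875077984643 + 8543758509080862771 = 3181868585886966294562, q_16 = 37·1993602002374911230 + 198597885476055817 = 73961871973347771327 → 3181868585886966294562/73961871973347771327
APPEND 9: p_17 = 9·3181868585886966294562 + 85765535875077984643 = 28722582808857774635701, q_17 = 9·73961871973347771327 + 1993602002374911230 = 667650449762504853173 → 28722582808857774635701/667650449762504853173
APPEND 8: p_18 = 8·28722582808857774635701 + 3181868585886966294562 = 232962531056749163380170, q_18 = 8·667650449762504853173 + 73961871973347771327 = 5415165470073386596711 → 232962531056749163380170/5415165470073386596711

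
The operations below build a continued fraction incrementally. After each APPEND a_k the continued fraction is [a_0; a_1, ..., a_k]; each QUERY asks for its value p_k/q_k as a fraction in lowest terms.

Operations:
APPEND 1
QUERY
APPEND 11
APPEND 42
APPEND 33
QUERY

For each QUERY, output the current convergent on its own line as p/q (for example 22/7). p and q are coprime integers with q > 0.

APPEND 1: p_0 = 1·1 + 0 = 1, q_0 = 1·0 + 1 = 1 → 1/1
APPEND 11: p_1 = 11·1 + 1 = 12, q_1 = 11·1 + 0 = 11 → 12/11
APPEND 42: p_2 = 42·12 + 1 = 505, q_2 = 42·11 + 1 = 463 → 505/463
APPEND 33: p_3 = 33·505 + 12 = 16677, q_3 = 33·463 + 11 = 15290 → 16677/15290

1/1
16677/15290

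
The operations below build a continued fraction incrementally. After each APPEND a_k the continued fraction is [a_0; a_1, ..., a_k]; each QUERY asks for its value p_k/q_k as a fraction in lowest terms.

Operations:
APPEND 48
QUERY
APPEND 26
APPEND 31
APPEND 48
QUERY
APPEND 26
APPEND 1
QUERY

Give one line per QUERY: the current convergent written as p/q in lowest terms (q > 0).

48/1
1862065/38762
50314522/1047381

APPEND 48: p_0 = 48·1 + 0 = 48, q_0 = 48·0 + 1 = 1 → 48/1
APPEND 26: p_1 = 26·48 + 1 = 1249, q_1 = 26·1 + 0 = 26 → 1249/26
APPEND 31: p_2 = 31·1249 + 48 = 38767, q_2 = 31·26 + 1 = 807 → 38767/807
APPEND 48: p_3 = 48·38767 + 1249 = 1862065, q_3 = 48·807 + 26 = 38762 → 1862065/38762
APPEND 26: p_4 = 26·1862065 + 38767 = 48452457, q_4 = 26·38762 + 807 = 1008619 → 48452457/1008619
APPEND 1: p_5 = 1·48452457 + 1862065 = 50314522, q_5 = 1·1008619 + 38762 = 1047381 → 50314522/1047381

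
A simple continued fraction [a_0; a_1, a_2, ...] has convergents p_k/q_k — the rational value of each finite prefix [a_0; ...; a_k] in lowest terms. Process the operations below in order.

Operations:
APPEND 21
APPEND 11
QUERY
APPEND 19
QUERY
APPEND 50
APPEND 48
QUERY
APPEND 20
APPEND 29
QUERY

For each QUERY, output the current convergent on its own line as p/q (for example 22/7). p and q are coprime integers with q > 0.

APPEND 21: p_0 = 21·1 + 0 = 21, q_0 = 21·0 + 1 = 1 → 21/1
APPEND 11: p_1 = 11·21 + 1 = 232, q_1 = 11·1 + 0 = 11 → 232/11
APPEND 19: p_2 = 19·232 + 21 = 4429, q_2 = 19·11 + 1 = 210 → 4429/210
APPEND 50: p_3 = 50·4429 + 232 = 221682, q_3 = 50·210 + 11 = 10511 → 221682/10511
APPEND 48: p_4 = 48·221682 + 4429 = 10645165, q_4 = 48·10511 + 210 = 504738 → 10645165/504738
APPEND 20: p_5 = 20·10645165 + 221682 = 213124982, q_5 = 20·504738 + 10511 = 10105271 → 213124982/10105271
APPEND 29: p_6 = 29·213124982 + 10645165 = 6191269643, q_6 = 29·10105271 + 504738 = 293557597 → 6191269643/293557597

232/11
4429/210
10645165/504738
6191269643/293557597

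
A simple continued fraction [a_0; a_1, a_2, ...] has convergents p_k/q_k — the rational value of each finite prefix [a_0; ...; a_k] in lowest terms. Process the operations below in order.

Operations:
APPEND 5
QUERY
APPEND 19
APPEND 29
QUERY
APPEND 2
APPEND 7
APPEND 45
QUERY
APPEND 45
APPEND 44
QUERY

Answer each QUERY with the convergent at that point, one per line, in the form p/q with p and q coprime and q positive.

5/1
2789/552
1918489/379708
3802397017/752571720

APPEND 5: p_0 = 5·1 + 0 = 5, q_0 = 5·0 + 1 = 1 → 5/1
APPEND 19: p_1 = 19·5 + 1 = 96, q_1 = 19·1 + 0 = 19 → 96/19
APPEND 29: p_2 = 29·96 + 5 = 2789, q_2 = 29·19 + 1 = 552 → 2789/552
APPEND 2: p_3 = 2·2789 + 96 = 5674, q_3 = 2·552 + 19 = 1123 → 5674/1123
APPEND 7: p_4 = 7·5674 + 2789 = 42507, q_4 = 7·1123 + 552 = 8413 → 42507/8413
APPEND 45: p_5 = 45·42507 + 5674 = 1918489, q_5 = 45·8413 + 1123 = 379708 → 1918489/379708
APPEND 45: p_6 = 45·1918489 + 42507 = 86374512, q_6 = 45·379708 + 8413 = 17095273 → 86374512/17095273
APPEND 44: p_7 = 44·86374512 + 1918489 = 3802397017, q_7 = 44·17095273 + 379708 = 752571720 → 3802397017/752571720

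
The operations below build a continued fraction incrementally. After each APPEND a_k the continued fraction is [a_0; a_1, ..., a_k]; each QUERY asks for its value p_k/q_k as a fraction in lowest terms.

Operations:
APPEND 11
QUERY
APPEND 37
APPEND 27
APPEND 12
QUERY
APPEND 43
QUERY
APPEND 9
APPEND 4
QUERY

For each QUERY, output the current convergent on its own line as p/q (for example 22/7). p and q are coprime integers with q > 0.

11/1
132732/12037
5718503/518591
212115539/19236015

APPEND 11: p_0 = 11·1 + 0 = 11, q_0 = 11·0 + 1 = 1 → 11/1
APPEND 37: p_1 = 37·11 + 1 = 408, q_1 = 37·1 + 0 = 37 → 408/37
APPEND 27: p_2 = 27·408 + 11 = 11027, q_2 = 27·37 + 1 = 1000 → 11027/1000
APPEND 12: p_3 = 12·11027 + 408 = 132732, q_3 = 12·1000 + 37 = 12037 → 132732/12037
APPEND 43: p_4 = 43·132732 + 11027 = 5718503, q_4 = 43·12037 + 1000 = 518591 → 5718503/518591
APPEND 9: p_5 = 9·5718503 + 132732 = 51599259, q_5 = 9·518591 + 12037 = 4679356 → 51599259/4679356
APPEND 4: p_6 = 4·51599259 + 5718503 = 212115539, q_6 = 4·4679356 + 518591 = 19236015 → 212115539/19236015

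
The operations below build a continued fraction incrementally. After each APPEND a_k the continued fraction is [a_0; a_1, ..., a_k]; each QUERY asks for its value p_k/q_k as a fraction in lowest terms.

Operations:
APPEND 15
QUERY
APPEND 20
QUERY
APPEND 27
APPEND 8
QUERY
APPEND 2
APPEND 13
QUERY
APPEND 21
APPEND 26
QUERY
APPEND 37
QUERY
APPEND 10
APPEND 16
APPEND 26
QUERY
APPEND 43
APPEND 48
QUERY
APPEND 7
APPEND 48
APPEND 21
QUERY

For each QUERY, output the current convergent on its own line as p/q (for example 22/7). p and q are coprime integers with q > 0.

15/1
301/20
65437/4348
1872645/124429
1027951231/68302825
38073660108/2529826771
160185733476495/10643635409141
331078562340822207/21998710077732053
2352316715663984760709/156301069670660192998

APPEND 15: p_0 = 15·1 + 0 = 15, q_0 = 15·0 + 1 = 1 → 15/1
APPEND 20: p_1 = 20·15 + 1 = 301, q_1 = 20·1 + 0 = 20 → 301/20
APPEND 27: p_2 = 27·301 + 15 = 8142, q_2 = 27·20 + 1 = 541 → 8142/541
APPEND 8: p_3 = 8·8142 + 301 = 65437, q_3 = 8·541 + 20 = 4348 → 65437/4348
APPEND 2: p_4 = 2·65437 + 8142 = 139016, q_4 = 2·4348 + 541 = 9237 → 139016/9237
APPEND 13: p_5 = 13·139016 + 65437 = 1872645, q_5 = 13·9237 + 4348 = 124429 → 1872645/124429
APPEND 21: p_6 = 21·1872645 + 139016 = 39464561, q_6 = 21·124429 + 9237 = 2622246 → 39464561/2622246
APPEND 26: p_7 = 26·39464561 + 1872645 = 1027951231, q_7 = 26·2622246 + 124429 = 68302825 → 1027951231/68302825
APPEND 37: p_8 = 37·1027951231 + 39464561 = 38073660108, q_8 = 37·68302825 + 2622246 = 2529826771 → 38073660108/2529826771
APPEND 10: p_9 = 10·38073660108 + 1027951231 = 381764552311, q_9 = 10·2529826771 + 68302825 = 25366570535 → 381764552311/25366570535
APPEND 16: p_10 = 16·381764552311 + 38073660108 = 6146306497084, q_10 = 16·25366570535 + 2529826771 = 408394955331 → 6146306497084/408394955331
APPEND 26: p_11 = 26·6146306497084 + 381764552311 = 160185733476495, q_11 = 26·408394955331 + 25366570535 = 10643635409141 → 160185733476495/10643635409141
APPEND 43: p_12 = 43·160185733476495 + 6146306497084 = 6894132845986369, q_12 = 43·10643635409141 + 408394955331 = 458084717548394 → 6894132845986369/458084717548394
APPEND 48: p_13 = 48·6894132845986369 + 160185733476495 = 331078562340822207, q_13 = 48·458084717548394 + 10643635409141 = 21998710077732053 → 331078562340822207/21998710077732053
APPEND 7: p_14 = 7·331078562340822207 + 6894132845986369 = 2324444069231741818, q_14 = 7·21998710077732053 + 458084717548394 = 154449055261672765 → 2324444069231741818/154449055261672765
APPEND 48: p_15 = 48·2324444069231741818 + 331078562340822207 = 111904393885464429471, q_15 = 48·154449055261672765 + 21998710077732053 = 7435553362638024773 → 111904393885464429471/7435553362638024773
APPEND 21: p_16 = 21·111904393885464429471 + 2324444069231741818 = 2352316715663984760709, q_16 = 21·7435553362638024773 + 154449055261672765 = 156301069670660192998 → 2352316715663984760709/156301069670660192998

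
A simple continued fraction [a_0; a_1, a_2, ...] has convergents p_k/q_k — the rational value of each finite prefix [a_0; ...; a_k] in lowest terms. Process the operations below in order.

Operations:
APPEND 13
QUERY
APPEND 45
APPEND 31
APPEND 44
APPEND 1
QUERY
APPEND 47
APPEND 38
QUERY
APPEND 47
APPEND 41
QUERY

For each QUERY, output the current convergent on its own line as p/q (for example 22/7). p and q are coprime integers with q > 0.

APPEND 13: p_0 = 13·1 + 0 = 13, q_0 = 13·0 + 1 = 1 → 13/1
APPEND 45: p_1 = 45·13 + 1 = 586, q_1 = 45·1 + 0 = 45 → 586/45
APPEND 31: p_2 = 31·586 + 13 = 18179, q_2 = 31·45 + 1 = 1396 → 18179/1396
APPEND 44: p_3 = 44·18179 + 586 = 800462, q_3 = 44·1396 + 45 = 61469 → 800462/61469
APPEND 1: p_4 = 1·800462 + 18179 = 818641, q_4 = 1·61469 + 1396 = 62865 → 818641/62865
APPEND 47: p_5 = 47·818641 + 800462 = 39276589, q_5 = 47·62865 + 61469 = 3016124 → 39276589/3016124
APPEND 38: p_6 = 38·39276589 + 818641 = 1493329023, q_6 = 38·3016124 + 62865 = 114675577 → 1493329023/114675577
APPEND 47: p_7 = 47·1493329023 + 39276589 = 70225740670, q_7 = 47·114675577 + 3016124 = 5392768243 → 70225740670/5392768243
APPEND 41: p_8 = 41·70225740670 + 1493329023 = 2880748696493, q_8 = 41·5392768243 + 114675577 = 221218173540 → 2880748696493/221218173540

13/1
818641/62865
1493329023/114675577
2880748696493/221218173540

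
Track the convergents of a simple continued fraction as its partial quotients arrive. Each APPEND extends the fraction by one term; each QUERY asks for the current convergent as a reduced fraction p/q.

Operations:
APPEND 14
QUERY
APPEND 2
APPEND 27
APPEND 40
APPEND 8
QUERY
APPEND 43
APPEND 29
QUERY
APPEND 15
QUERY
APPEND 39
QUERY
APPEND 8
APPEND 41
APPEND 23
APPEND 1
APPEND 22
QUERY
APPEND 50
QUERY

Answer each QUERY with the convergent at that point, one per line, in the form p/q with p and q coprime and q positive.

APPEND 14: p_0 = 14·1 + 0 = 14, q_0 = 14·0 + 1 = 1 → 14/1
APPEND 2: p_1 = 2·14 + 1 = 29, q_1 = 2·1 + 0 = 2 → 29/2
APPEND 27: p_2 = 27·29 + 14 = 797, q_2 = 27·2 + 1 = 55 → 797/55
APPEND 40: p_3 = 40·797 + 29 = 31909, q_3 = 40·55 + 2 = 2202 → 31909/2202
APPEND 8: p_4 = 8·31909 + 797 = 256069, q_4 = 8·2202 + 55 = 17671 → 256069/17671
APPEND 43: p_5 = 43·256069 + 31909 = 11042876, q_5 = 43·17671 + 2202 = 762055 → 11042876/762055
APPEND 29: p_6 = 29·11042876 + 256069 = 320499473, q_6 = 29·762055 + 17671 = 22117266 → 320499473/22117266
APPEND 15: p_7 = 15·320499473 + 11042876 = 4818534971, q_7 = 15·22117266 + 762055 = 332521045 → 4818534971/332521045
APPEND 39: p_8 = 39·4818534971 + 320499473 = 188243363342, q_8 = 39·332521045 + 22117266 = 12990438021 → 188243363342/12990438021
APPEND 8: p_9 = 8·188243363342 + 4818534971 = 1510765441707, q_9 = 8·12990438021 + 332521045 = 104256025213 → 1510765441707/104256025213
APPEND 41: p_10 = 41·1510765441707 + 188243363342 = 62129626473329, q_10 = 41·104256025213 + 12990438021 = 4287487471754 → 62129626473329/4287487471754
APPEND 23: p_11 = 23·62129626473329 + 1510765441707 = 1430492174328274, q_11 = 23·4287487471754 + 104256025213 = 98716467875555 → 1430492174328274/98716467875555
APPEND 1: p_12 = 1·1430492174328274 + 62129626473329 = 1492621800801603, q_12 = 1·98716467875555 + 4287487471754 = 103003955347309 → 1492621800801603/103003955347309
APPEND 22: p_13 = 22·1492621800801603 + 1430492174328274 = 34268171791963540, q_13 = 22·103003955347309 + 98716467875555 = 2364803485516353 → 34268171791963540/2364803485516353
APPEND 50: p_14 = 50·34268171791963540 + 1492621800801603 = 1714901211398978603, q_14 = 50·2364803485516353 + 103003955347309 = 118343178231164959 → 1714901211398978603/118343178231164959

14/1
256069/17671
320499473/22117266
4818534971/332521045
188243363342/12990438021
34268171791963540/2364803485516353
1714901211398978603/118343178231164959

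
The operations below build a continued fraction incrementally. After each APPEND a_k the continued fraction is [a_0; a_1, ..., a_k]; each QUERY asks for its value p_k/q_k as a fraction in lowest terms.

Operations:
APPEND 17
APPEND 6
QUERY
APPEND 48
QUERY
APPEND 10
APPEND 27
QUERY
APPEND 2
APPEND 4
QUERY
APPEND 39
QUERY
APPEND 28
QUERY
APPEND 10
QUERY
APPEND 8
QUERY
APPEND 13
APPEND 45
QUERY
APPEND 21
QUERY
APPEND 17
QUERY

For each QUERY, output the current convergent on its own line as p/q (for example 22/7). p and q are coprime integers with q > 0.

103/6
4961/289
1347212/78481
12323760/717913
483370777/28158465
13546705516/789154933
135950425937/7919707795
1101150113012/64146817293
651391735392197/37946421784473
13693677345131230/797716685806537
233443906602623107/13599130080495602

APPEND 17: p_0 = 17·1 + 0 = 17, q_0 = 17·0 + 1 = 1 → 17/1
APPEND 6: p_1 = 6·17 + 1 = 103, q_1 = 6·1 + 0 = 6 → 103/6
APPEND 48: p_2 = 48·103 + 17 = 4961, q_2 = 48·6 + 1 = 289 → 4961/289
APPEND 10: p_3 = 10·4961 + 103 = 49713, q_3 = 10·289 + 6 = 2896 → 49713/2896
APPEND 27: p_4 = 27·49713 + 4961 = 1347212, q_4 = 27·2896 + 289 = 78481 → 1347212/78481
APPEND 2: p_5 = 2·1347212 + 49713 = 2744137, q_5 = 2·78481 + 2896 = 159858 → 2744137/159858
APPEND 4: p_6 = 4·2744137 + 1347212 = 12323760, q_6 = 4·159858 + 78481 = 717913 → 12323760/717913
APPEND 39: p_7 = 39·12323760 + 2744137 = 483370777, q_7 = 39·717913 + 159858 = 28158465 → 483370777/28158465
APPEND 28: p_8 = 28·483370777 + 12323760 = 13546705516, q_8 = 28·28158465 + 717913 = 789154933 → 13546705516/789154933
APPEND 10: p_9 = 10·13546705516 + 483370777 = 135950425937, q_9 = 10·789154933 + 28158465 = 7919707795 → 135950425937/7919707795
APPEND 8: p_10 = 8·135950425937 + 13546705516 = 1101150113012, q_10 = 8·7919707795 + 789154933 = 64146817293 → 1101150113012/64146817293
APPEND 13: p_11 = 13·1101150113012 + 135950425937 = 14450901895093, q_11 = 13·64146817293 + 7919707795 = 841828332604 → 14450901895093/841828332604
APPEND 45: p_12 = 45·14450901895093 + 1101150113012 = 651391735392197, q_12 = 45·841828332604 + 64146817293 = 37946421784473 → 651391735392197/37946421784473
APPEND 21: p_13 = 21·651391735392197 + 14450901895093 = 13693677345131230, q_13 = 21·37946421784473 + 841828332604 = 797716685806537 → 13693677345131230/797716685806537
APPEND 17: p_14 = 17·13693677345131230 + 651391735392197 = 233443906602623107, q_14 = 17·797716685806537 + 37946421784473 = 13599130080495602 → 233443906602623107/13599130080495602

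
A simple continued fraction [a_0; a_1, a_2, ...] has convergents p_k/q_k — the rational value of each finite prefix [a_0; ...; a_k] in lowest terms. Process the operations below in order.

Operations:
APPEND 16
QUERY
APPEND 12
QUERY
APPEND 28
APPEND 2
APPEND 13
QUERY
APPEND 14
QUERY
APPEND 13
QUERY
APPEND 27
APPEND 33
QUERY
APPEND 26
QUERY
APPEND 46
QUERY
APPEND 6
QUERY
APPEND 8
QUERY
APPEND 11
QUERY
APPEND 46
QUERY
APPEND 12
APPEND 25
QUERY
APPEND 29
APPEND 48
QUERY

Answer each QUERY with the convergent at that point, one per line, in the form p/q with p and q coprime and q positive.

APPEND 16: p_0 = 16·1 + 0 = 16, q_0 = 16·0 + 1 = 1 → 16/1
APPEND 12: p_1 = 12·16 + 1 = 193, q_1 = 12·1 + 0 = 12 → 193/12
APPEND 28: p_2 = 28·193 + 16 = 5420, q_2 = 28·12 + 1 = 337 → 5420/337
APPEND 2: p_3 = 2·5420 + 193 = 11033, q_3 = 2·337 + 12 = 686 → 11033/686
APPEND 13: p_4 = 13·11033 + 5420 = 148849, q_4 = 13·686 + 337 = 9255 → 148849/9255
APPEND 14: p_5 = 14·148849 + 11033 = 2094919, q_5 = 14·9255 + 686 = 130256 → 2094919/130256
APPEND 13: p_6 = 13·2094919 + 148849 = 27382796, q_6 = 13·130256 + 9255 = 1702583 → 27382796/1702583
APPEND 27: p_7 = 27·27382796 + 2094919 = 741430411, q_7 = 27·1702583 + 130256 = 46099997 → 741430411/46099997
APPEND 33: p_8 = 33·741430411 + 27382796 = 24494586359, q_8 = 33·46099997 + 1702583 = 1523002484 → 24494586359/1523002484
APPEND 26: p_9 = 26·24494586359 + 741430411 = 637600675745, q_9 = 26·1523002484 + 46099997 = 39644164581 → 637600675745/39644164581
APPEND 46: p_10 = 46·637600675745 + 24494586359 = 29354125670629, q_10 = 46·39644164581 + 1523002484 = 1825154573210 → 29354125670629/1825154573210
APPEND 6: p_11 = 6·29354125670629 + 637600675745 = 176762354699519, q_11 = 6·1825154573210 + 39644164581 = 10990571603841 → 176762354699519/10990571603841
APPEND 8: p_12 = 8·176762354699519 + 29354125670629 = 1443452963266781, q_12 = 8·10990571603841 + 1825154573210 = 89749727403938 → 1443452963266781/89749727403938
APPEND 11: p_13 = 11·1443452963266781 + 176762354699519 = 16054744950634110, q_13 = 11·89749727403938 + 10990571603841 = 998237573047159 → 16054744950634110/998237573047159
APPEND 46: p_14 = 46·16054744950634110 + 1443452963266781 = 739961720692435841, q_14 = 46·998237573047159 + 89749727403938 = 46008678087573252 → 739961720692435841/46008678087573252
APPEND 12: p_15 = 12·739961720692435841 + 16054744950634110 = 8895595393259864202, q_15 = 12·46008678087573252 + 998237573047159 = 553102374623926183 → 8895595393259864202/553102374623926183
APPEND 25: p_16 = 25·8895595393259864202 + 739961720692435841 = 223129846552189040891, q_16 = 25·553102374623926183 + 46008678087573252 = 13873568043685727827 → 223129846552189040891/13873568043685727827
APPEND 29: p_17 = 29·223129846552189040891 + 8895595393259864202 = 6479661145406742050041, q_17 = 29·13873568043685727827 + 553102374623926183 = 402886575641510033166 → 6479661145406742050041/402886575641510033166
APPEND 48: p_18 = 48·6479661145406742050041 + 223129846552189040891 = 311246864826075807442859, q_18 = 48·402886575641510033166 + 13873568043685727827 = 19352429198836167319795 → 311246864826075807442859/19352429198836167319795

16/1
193/12
148849/9255
2094919/130256
27382796/1702583
24494586359/1523002484
637600675745/39644164581
29354125670629/1825154573210
176762354699519/10990571603841
1443452963266781/89749727403938
16054744950634110/998237573047159
739961720692435841/46008678087573252
223129846552189040891/13873568043685727827
311246864826075807442859/19352429198836167319795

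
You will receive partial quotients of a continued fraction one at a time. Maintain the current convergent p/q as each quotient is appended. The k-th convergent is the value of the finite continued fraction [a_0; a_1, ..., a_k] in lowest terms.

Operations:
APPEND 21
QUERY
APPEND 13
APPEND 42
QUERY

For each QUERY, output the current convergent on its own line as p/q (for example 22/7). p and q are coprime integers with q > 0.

21/1
11529/547

APPEND 21: p_0 = 21·1 + 0 = 21, q_0 = 21·0 + 1 = 1 → 21/1
APPEND 13: p_1 = 13·21 + 1 = 274, q_1 = 13·1 + 0 = 13 → 274/13
APPEND 42: p_2 = 42·274 + 21 = 11529, q_2 = 42·13 + 1 = 547 → 11529/547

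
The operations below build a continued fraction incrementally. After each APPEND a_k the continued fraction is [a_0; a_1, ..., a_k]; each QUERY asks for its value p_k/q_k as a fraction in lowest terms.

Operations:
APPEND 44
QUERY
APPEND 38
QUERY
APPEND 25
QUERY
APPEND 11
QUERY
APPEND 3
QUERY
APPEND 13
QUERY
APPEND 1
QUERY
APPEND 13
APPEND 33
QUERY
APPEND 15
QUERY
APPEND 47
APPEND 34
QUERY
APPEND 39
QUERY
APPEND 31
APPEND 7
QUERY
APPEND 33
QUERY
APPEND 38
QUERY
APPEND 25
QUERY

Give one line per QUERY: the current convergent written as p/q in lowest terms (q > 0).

APPEND 44: p_0 = 44·1 + 0 = 44, q_0 = 44·0 + 1 = 1 → 44/1
APPEND 38: p_1 = 38·44 + 1 = 1673, q_1 = 38·1 + 0 = 38 → 1673/38
APPEND 25: p_2 = 25·1673 + 44 = 41869, q_2 = 25·38 + 1 = 951 → 41869/951
APPEND 11: p_3 = 11·41869 + 1673 = 462232, q_3 = 11·951 + 38 = 10499 → 462232/10499
APPEND 3: p_4 = 3·462232 + 41869 = 1428565, q_4 = 3·10499 + 951 = 32448 → 1428565/32448
APPEND 13: p_5 = 13·1428565 + 462232 = 19033577, q_5 = 13·32448 + 10499 = 432323 → 19033577/432323
APPEND 1: p_6 = 1·19033577 + 1428565 = 20462142, q_6 = 1·432323 + 32448 = 464771 → 20462142/464771
APPEND 13: p_7 = 13·20462142 + 19033577 = 285041423, q_7 = 13·464771 + 432323 = 6474346 → 285041423/6474346
APPEND 33: p_8 = 33·285041423 + 20462142 = 9426829101, q_8 = 33·6474346 + 464771 = 214118189 → 9426829101/214118189
APPEND 15: p_9 = 15·9426829101 + 285041423 = 141687477938, q_9 = 15·214118189 + 6474346 = 3218247181 → 141687477938/3218247181
APPEND 47: p_10 = 47·141687477938 + 9426829101 = 6668738292187, q_10 = 47·3218247181 + 214118189 = 151471735696 → 6668738292187/151471735696
APPEND 34: p_11 = 34·6668738292187 + 141687477938 = 226878789412296, q_11 = 34·151471735696 + 3218247181 = 5153257260845 → 226878789412296/5153257260845
APPEND 39: p_12 = 39·226878789412296 + 6668738292187 = 8854941525371731, q_12 = 39·5153257260845 + 151471735696 = 201128504908651 → 8854941525371731/201128504908651
APPEND 31: p_13 = 31·8854941525371731 + 226878789412296 = 274730066075935957, q_13 = 31·201128504908651 + 5153257260845 = 6240136909429026 → 274730066075935957/6240136909429026
APPEND 7: p_14 = 7·274730066075935957 + 8854941525371731 = 1931965404056923430, q_14 = 7·6240136909429026 + 201128504908651 = 43882086870911833 → 1931965404056923430/43882086870911833
APPEND 33: p_15 = 33·1931965404056923430 + 274730066075935957 = 64029588399954409147, q_15 = 33·43882086870911833 + 6240136909429026 = 1454349003649519515 → 64029588399954409147/1454349003649519515
APPEND 38: p_16 = 38·64029588399954409147 + 1931965404056923430 = 2435056324602324471016, q_16 = 38·1454349003649519515 + 43882086870911833 = 55309144225552653403 → 2435056324602324471016/55309144225552653403
APPEND 25: p_17 = 25·2435056324602324471016 + 64029588399954409147 = 60940437703458066184547, q_17 = 25·55309144225552653403 + 1454349003649519515 = 1384182954642465854590 → 60940437703458066184547/1384182954642465854590

44/1
1673/38
41869/951
462232/10499
1428565/32448
19033577/432323
20462142/464771
9426829101/214118189
141687477938/3218247181
226878789412296/5153257260845
8854941525371731/201128504908651
1931965404056923430/43882086870911833
64029588399954409147/1454349003649519515
2435056324602324471016/55309144225552653403
60940437703458066184547/1384182954642465854590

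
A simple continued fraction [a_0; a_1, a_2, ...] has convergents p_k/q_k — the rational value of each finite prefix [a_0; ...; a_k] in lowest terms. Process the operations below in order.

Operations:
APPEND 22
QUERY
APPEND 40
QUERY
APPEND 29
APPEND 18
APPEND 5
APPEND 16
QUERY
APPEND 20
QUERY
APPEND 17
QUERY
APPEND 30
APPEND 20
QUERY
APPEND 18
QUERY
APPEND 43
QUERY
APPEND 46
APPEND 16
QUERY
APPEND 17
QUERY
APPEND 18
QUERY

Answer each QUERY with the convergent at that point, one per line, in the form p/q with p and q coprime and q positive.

22/1
881/40
37763015/1714554
757591666/34396931
12916821337/586462381
7778161456857/353151829601
140395168455202/6374361201179
6044770405030543/274450683480298
4457242111202793423/202372143504198490
76051315724247348371/3452957545372669217
1373380925147655064101/62355607960212244396

APPEND 22: p_0 = 22·1 + 0 = 22, q_0 = 22·0 + 1 = 1 → 22/1
APPEND 40: p_1 = 40·22 + 1 = 881, q_1 = 40·1 + 0 = 40 → 881/40
APPEND 29: p_2 = 29·881 + 22 = 25571, q_2 = 29·40 + 1 = 1161 → 25571/1161
APPEND 18: p_3 = 18·25571 + 881 = 461159, q_3 = 18·1161 + 40 = 20938 → 461159/20938
APPEND 5: p_4 = 5·461159 + 25571 = 2331366, q_4 = 5·20938 + 1161 = 105851 → 2331366/105851
APPEND 16: p_5 = 16·2331366 + 461159 = 37763015, q_5 = 16·105851 + 20938 = 1714554 → 37763015/1714554
APPEND 20: p_6 = 20·37763015 + 2331366 = 757591666, q_6 = 20·1714554 + 105851 = 34396931 → 757591666/34396931
APPEND 17: p_7 = 17·757591666 + 37763015 = 12916821337, q_7 = 17·34396931 + 1714554 = 586462381 → 12916821337/586462381
APPEND 30: p_8 = 30·12916821337 + 757591666 = 388262231776, q_8 = 30·586462381 + 34396931 = 17628268361 → 388262231776/17628268361
APPEND 20: p_9 = 20·388262231776 + 12916821337 = 7778161456857, q_9 = 20·17628268361 + 586462381 = 353151829601 → 7778161456857/353151829601
APPEND 18: p_10 = 18·7778161456857 + 388262231776 = 140395168455202, q_10 = 18·353151829601 + 17628268361 = 6374361201179 → 140395168455202/6374361201179
APPEND 43: p_11 = 43·140395168455202 + 7778161456857 = 6044770405030543, q_11 = 43·6374361201179 + 353151829601 = 274450683480298 → 6044770405030543/274450683480298
APPEND 46: p_12 = 46·6044770405030543 + 140395168455202 = 278199833799860180, q_12 = 46·274450683480298 + 6374361201179 = 12631105801294887 → 278199833799860180/12631105801294887
APPEND 16: p_13 = 16·278199833799860180 + 6044770405030543 = 4457242111202793423, q_13 = 16·12631105801294887 + 274450683480298 = 202372143504198490 → 4457242111202793423/202372143504198490
APPEND 17: p_14 = 17·4457242111202793423 + 278199833799860180 = 76051315724247348371, q_14 = 17·202372143504198490 + 12631105801294887 = 3452957545372669217 → 76051315724247348371/3452957545372669217
APPEND 18: p_15 = 18·76051315724247348371 + 4457242111202793423 = 1373380925147655064101, q_15 = 18·3452957545372669217 + 202372143504198490 = 62355607960212244396 → 1373380925147655064101/62355607960212244396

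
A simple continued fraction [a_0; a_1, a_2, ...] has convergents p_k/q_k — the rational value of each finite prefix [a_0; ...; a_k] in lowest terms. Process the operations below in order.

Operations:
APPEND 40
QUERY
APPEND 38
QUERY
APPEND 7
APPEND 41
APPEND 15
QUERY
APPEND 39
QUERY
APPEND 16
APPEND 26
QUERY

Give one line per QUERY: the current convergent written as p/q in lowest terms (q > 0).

APPEND 40: p_0 = 40·1 + 0 = 40, q_0 = 40·0 + 1 = 1 → 40/1
APPEND 38: p_1 = 38·40 + 1 = 1521, q_1 = 38·1 + 0 = 38 → 1521/38
APPEND 7: p_2 = 7·1521 + 40 = 10687, q_2 = 7·38 + 1 = 267 → 10687/267
APPEND 41: p_3 = 41·10687 + 1521 = 439688, q_3 = 41·267 + 38 = 10985 → 439688/10985
APPEND 15: p_4 = 15·439688 + 10687 = 6606007, q_4 = 15·10985 + 267 = 165042 → 6606007/165042
APPEND 39: p_5 = 39·6606007 + 439688 = 258073961, q_5 = 39·165042 + 10985 = 6447623 → 258073961/6447623
APPEND 16: p_6 = 16·258073961 + 6606007 = 4135789383, q_6 = 16·6447623 + 165042 = 103327010 → 4135789383/103327010
APPEND 26: p_7 = 26·4135789383 + 258073961 = 107788597919, q_7 = 26·103327010 + 6447623 = 2692949883 → 107788597919/2692949883

40/1
1521/38
6606007/165042
258073961/6447623
107788597919/2692949883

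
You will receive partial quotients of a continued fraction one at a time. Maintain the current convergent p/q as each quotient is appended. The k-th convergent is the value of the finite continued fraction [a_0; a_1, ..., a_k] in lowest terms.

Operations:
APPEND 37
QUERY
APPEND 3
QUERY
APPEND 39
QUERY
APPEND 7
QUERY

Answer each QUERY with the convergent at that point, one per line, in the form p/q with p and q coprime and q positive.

APPEND 37: p_0 = 37·1 + 0 = 37, q_0 = 37·0 + 1 = 1 → 37/1
APPEND 3: p_1 = 3·37 + 1 = 112, q_1 = 3·1 + 0 = 3 → 112/3
APPEND 39: p_2 = 39·112 + 37 = 4405, q_2 = 39·3 + 1 = 118 → 4405/118
APPEND 7: p_3 = 7·4405 + 112 = 30947, q_3 = 7·118 + 3 = 829 → 30947/829

37/1
112/3
4405/118
30947/829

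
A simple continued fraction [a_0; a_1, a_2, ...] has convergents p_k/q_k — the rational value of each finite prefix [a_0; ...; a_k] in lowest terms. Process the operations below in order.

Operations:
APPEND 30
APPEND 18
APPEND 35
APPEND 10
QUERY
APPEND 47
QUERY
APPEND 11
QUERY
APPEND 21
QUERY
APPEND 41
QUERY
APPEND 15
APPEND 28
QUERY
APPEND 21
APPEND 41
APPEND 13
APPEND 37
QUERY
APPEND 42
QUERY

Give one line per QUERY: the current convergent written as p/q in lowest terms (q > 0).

APPEND 30: p_0 = 30·1 + 0 = 30, q_0 = 30·0 + 1 = 1 → 30/1
APPEND 18: p_1 = 18·30 + 1 = 541, q_1 = 18·1 + 0 = 18 → 541/18
APPEND 35: p_2 = 35·541 + 30 = 18965, q_2 = 35·18 + 1 = 631 → 18965/631
APPEND 10: p_3 = 10·18965 + 541 = 190191, q_3 = 10·631 + 18 = 6328 → 190191/6328
APPEND 47: p_4 = 47·190191 + 18965 = 8957942, q_4 = 47·6328 + 631 = 298047 → 8957942/298047
APPEND 11: p_5 = 11·8957942 + 190191 = 98727553, q_5 = 11·298047 + 6328 = 3284845 → 98727553/3284845
APPEND 21: p_6 = 21·98727553 + 8957942 = 2082236555, q_6 = 21·3284845 + 298047 = 69279792 → 2082236555/69279792
APPEND 41: p_7 = 41·2082236555 + 98727553 = 85470426308, q_7 = 41·69279792 + 3284845 = 2843756317 → 85470426308/2843756317
APPEND 15: p_8 = 15·85470426308 + 2082236555 = 1284138631175, q_8 = 15·2843756317 + 69279792 = 42725624547 → 1284138631175/42725624547
APPEND 28: p_9 = 28·1284138631175 + 85470426308 = 36041352099208, q_9 = 28·42725624547 + 2843756317 = 1199161243633 → 36041352099208/1199161243633
APPEND 21: p_10 = 21·36041352099208 + 1284138631175 = 758152532714543, q_10 = 21·1199161243633 + 42725624547 = 25225111740840 → 758152532714543/25225111740840
APPEND 41: p_11 = 41·758152532714543 + 36041352099208 = 31120295193395471, q_11 = 41·25225111740840 + 1199161243633 = 1035428742618073 → 31120295193395471/1035428742618073
APPEND 13: p_12 = 13·31120295193395471 + 758152532714543 = 405321990046855666, q_12 = 13·1035428742618073 + 25225111740840 = 13485798765775789 → 405321990046855666/13485798765775789
APPEND 37: p_13 = 37·405321990046855666 + 31120295193395471 = 15028033926927055113, q_13 = 37·13485798765775789 + 1035428742618073 = 500009983076322266 → 15028033926927055113/500009983076322266
APPEND 42: p_14 = 42·15028033926927055113 + 405321990046855666 = 631582746920983170412, q_14 = 42·500009983076322266 + 13485798765775789 = 21013905087971310961 → 631582746920983170412/21013905087971310961

190191/6328
8957942/298047
98727553/3284845
2082236555/69279792
85470426308/2843756317
36041352099208/1199161243633
15028033926927055113/500009983076322266
631582746920983170412/21013905087971310961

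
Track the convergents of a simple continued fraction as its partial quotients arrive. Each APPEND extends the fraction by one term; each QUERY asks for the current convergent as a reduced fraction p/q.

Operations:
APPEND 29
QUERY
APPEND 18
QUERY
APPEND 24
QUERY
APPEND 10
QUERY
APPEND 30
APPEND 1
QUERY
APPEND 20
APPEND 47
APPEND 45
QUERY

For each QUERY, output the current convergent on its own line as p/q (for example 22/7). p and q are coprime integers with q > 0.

APPEND 29: p_0 = 29·1 + 0 = 29, q_0 = 29·0 + 1 = 1 → 29/1
APPEND 18: p_1 = 18·29 + 1 = 523, q_1 = 18·1 + 0 = 18 → 523/18
APPEND 24: p_2 = 24·523 + 29 = 12581, q_2 = 24·18 + 1 = 433 → 12581/433
APPEND 10: p_3 = 10·12581 + 523 = 126333, q_3 = 10·433 + 18 = 4348 → 126333/4348
APPEND 30: p_4 = 30·126333 + 12581 = 3802571, q_4 = 30·4348 + 433 = 130873 → 3802571/130873
APPEND 1: p_5 = 1·3802571 + 126333 = 3928904, q_5 = 1·130873 + 4348 = 135221 → 3928904/135221
APPEND 20: p_6 = 20·3928904 + 3802571 = 82380651, q_6 = 20·135221 + 130873 = 2835293 → 82380651/2835293
APPEND 47: p_7 = 47·82380651 + 3928904 = 3875819501, q_7 = 47·2835293 + 135221 = 133393992 → 3875819501/133393992
APPEND 45: p_8 = 45·3875819501 + 82380651 = 174494258196, q_8 = 45·133393992 + 2835293 = 6005564933 → 174494258196/6005564933

29/1
523/18
12581/433
126333/4348
3928904/135221
174494258196/6005564933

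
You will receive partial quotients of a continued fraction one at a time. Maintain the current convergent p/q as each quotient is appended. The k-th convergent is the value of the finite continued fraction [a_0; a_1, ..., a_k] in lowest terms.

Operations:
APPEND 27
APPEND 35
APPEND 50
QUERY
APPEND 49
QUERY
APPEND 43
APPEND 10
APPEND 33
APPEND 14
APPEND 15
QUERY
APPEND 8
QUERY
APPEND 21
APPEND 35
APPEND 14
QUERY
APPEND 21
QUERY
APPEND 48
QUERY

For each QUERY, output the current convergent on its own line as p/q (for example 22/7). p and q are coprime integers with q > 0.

47327/1751
2319969/85834
7001710069736/259048626135
56478253739671/2089577244994
586575809506343451/21702077929995335
12359905054238051087/457290632084132344
593862018412932795627/21971652417968347847

APPEND 27: p_0 = 27·1 + 0 = 27, q_0 = 27·0 + 1 = 1 → 27/1
APPEND 35: p_1 = 35·27 + 1 = 946, q_1 = 35·1 + 0 = 35 → 946/35
APPEND 50: p_2 = 50·946 + 27 = 47327, q_2 = 50·35 + 1 = 1751 → 47327/1751
APPEND 49: p_3 = 49·47327 + 946 = 2319969, q_3 = 49·1751 + 35 = 85834 → 2319969/85834
APPEND 43: p_4 = 43·2319969 + 47327 = 99805994, q_4 = 43·85834 + 1751 = 3692613 → 99805994/3692613
APPEND 10: p_5 = 10·99805994 + 2319969 = 1000379909, q_5 = 10·3692613 + 85834 = 37011964 → 1000379909/37011964
APPEND 33: p_6 = 33·1000379909 + 99805994 = 33112342991, q_6 = 33·37011964 + 3692613 = 1225087425 → 33112342991/1225087425
APPEND 14: p_7 = 14·33112342991 + 1000379909 = 464573181783, q_7 = 14·1225087425 + 37011964 = 17188235914 → 464573181783/17188235914
APPEND 15: p_8 = 15·464573181783 + 33112342991 = 7001710069736, q_8 = 15·17188235914 + 1225087425 = 259048626135 → 7001710069736/259048626135
APPEND 8: p_9 = 8·7001710069736 + 464573181783 = 56478253739671, q_9 = 8·259048626135 + 17188235914 = 2089577244994 → 56478253739671/2089577244994
APPEND 21: p_10 = 21·56478253739671 + 7001710069736 = 1193045038602827, q_10 = 21·2089577244994 + 259048626135 = 44140170771009 → 1193045038602827/44140170771009
APPEND 35: p_11 = 35·1193045038602827 + 56478253739671 = 41813054604838616, q_11 = 35·44140170771009 + 2089577244994 = 1546995554230309 → 41813054604838616/1546995554230309
APPEND 14: p_12 = 14·41813054604838616 + 1193045038602827 = 586575809506343451, q_12 = 14·1546995554230309 + 44140170771009 = 21702077929995335 → 586575809506343451/21702077929995335
APPEND 21: p_13 = 21·586575809506343451 + 41813054604838616 = 12359905054238051087, q_13 = 21·21702077929995335 + 1546995554230309 = 457290632084132344 → 12359905054238051087/457290632084132344
APPEND 48: p_14 = 48·12359905054238051087 + 586575809506343451 = 593862018412932795627, q_14 = 48·457290632084132344 + 21702077929995335 = 21971652417968347847 → 593862018412932795627/21971652417968347847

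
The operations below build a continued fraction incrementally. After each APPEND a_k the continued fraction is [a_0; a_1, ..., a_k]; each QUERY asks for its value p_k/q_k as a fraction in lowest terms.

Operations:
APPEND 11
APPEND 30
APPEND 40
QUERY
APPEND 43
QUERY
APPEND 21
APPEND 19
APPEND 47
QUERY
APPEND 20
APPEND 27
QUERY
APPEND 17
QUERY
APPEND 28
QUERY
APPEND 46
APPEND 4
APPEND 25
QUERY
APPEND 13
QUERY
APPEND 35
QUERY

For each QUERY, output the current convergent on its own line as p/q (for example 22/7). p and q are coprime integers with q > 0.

APPEND 11: p_0 = 11·1 + 0 = 11, q_0 = 11·0 + 1 = 1 → 11/1
APPEND 30: p_1 = 30·11 + 1 = 331, q_1 = 30·1 + 0 = 30 → 331/30
APPEND 40: p_2 = 40·331 + 11 = 13251, q_2 = 40·30 + 1 = 1201 → 13251/1201
APPEND 43: p_3 = 43·13251 + 331 = 570124, q_3 = 43·1201 + 30 = 51673 → 570124/51673
APPEND 21: p_4 = 21·570124 + 13251 = 11985855, q_4 = 21·51673 + 1201 = 1086334 → 11985855/1086334
APPEND 19: p_5 = 19·11985855 + 570124 = 228301369, q_5 = 19·1086334 + 51673 = 20692019 → 228301369/20692019
APPEND 47: p_6 = 47·228301369 + 11985855 = 10742150198, q_6 = 47·20692019 + 1086334 = 973611227 → 10742150198/973611227
APPEND 20: p_7 = 20·10742150198 + 228301369 = 215071305329, q_7 = 20·973611227 + 20692019 = 19492916559 → 215071305329/19492916559
APPEND 27: p_8 = 27·215071305329 + 10742150198 = 5817667394081, q_8 = 27·19492916559 + 973611227 = 527282358320 → 5817667394081/527282358320
APPEND 17: p_9 = 17·5817667394081 + 215071305329 = 99115417004706, q_9 = 17·527282358320 + 19492916559 = 8983293007999 → 99115417004706/8983293007999
APPEND 28: p_10 = 28·99115417004706 + 5817667394081 = 2781049343525849, q_10 = 28·8983293007999 + 527282358320 = 252059486582292 → 2781049343525849/252059486582292
APPEND 46: p_11 = 46·2781049343525849 + 99115417004706 = 128027385219193760, q_11 = 46·252059486582292 + 8983293007999 = 11603719675793431 → 128027385219193760/11603719675793431
APPEND 4: p_12 = 4·128027385219193760 + 2781049343525849 = 514890590220300889, q_12 = 4·11603719675793431 + 252059486582292 = 46666938189756016 → 514890590220300889/46666938189756016
APPEND 25: p_13 = 25·514890590220300889 + 128027385219193760 = 13000292140726715985, q_13 = 25·46666938189756016 + 11603719675793431 = 1178277174419693831 → 13000292140726715985/1178277174419693831
APPEND 13: p_14 = 13·13000292140726715985 + 514890590220300889 = 169518688419667608694, q_14 = 13·1178277174419693831 + 46666938189756016 = 15364270205645775819 → 169518688419667608694/15364270205645775819
APPEND 35: p_15 = 35·169518688419667608694 + 13000292140726715985 = 5946154386829093020275, q_15 = 35·15364270205645775819 + 1178277174419693831 = 538927734372021847496 → 5946154386829093020275/538927734372021847496

13251/1201
570124/51673
10742150198/973611227
5817667394081/527282358320
99115417004706/8983293007999
2781049343525849/252059486582292
13000292140726715985/1178277174419693831
169518688419667608694/15364270205645775819
5946154386829093020275/538927734372021847496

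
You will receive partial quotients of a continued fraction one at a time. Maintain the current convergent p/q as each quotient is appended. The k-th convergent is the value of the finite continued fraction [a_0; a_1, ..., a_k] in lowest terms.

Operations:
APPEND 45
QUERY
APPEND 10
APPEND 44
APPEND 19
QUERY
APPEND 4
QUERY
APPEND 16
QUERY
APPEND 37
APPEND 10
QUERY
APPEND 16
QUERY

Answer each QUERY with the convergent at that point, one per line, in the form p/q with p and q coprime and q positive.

APPEND 45: p_0 = 45·1 + 0 = 45, q_0 = 45·0 + 1 = 1 → 45/1
APPEND 10: p_1 = 10·45 + 1 = 451, q_1 = 10·1 + 0 = 10 → 451/10
APPEND 44: p_2 = 44·451 + 45 = 19889, q_2 = 44·10 + 1 = 441 → 19889/441
APPEND 19: p_3 = 19·19889 + 451 = 378342, q_3 = 19·441 + 10 = 8389 → 378342/8389
APPEND 4: p_4 = 4·378342 + 19889 = 1533257, q_4 = 4·8389 + 441 = 33997 → 1533257/33997
APPEND 16: p_5 = 16·1533257 + 378342 = 24910454, q_5 = 16·33997 + 8389 = 552341 → 24910454/552341
APPEND 37: p_6 = 37·24910454 + 1533257 = 923220055, q_6 = 37·552341 + 33997 = 20470614 → 923220055/20470614
APPEND 10: p_7 = 10·923220055 + 24910454 = 9257111004, q_7 = 10·20470614 + 552341 = 205258481 → 9257111004/205258481
APPEND 16: p_8 = 16·9257111004 + 923220055 = 149036996119, q_8 = 16·205258481 + 20470614 = 3304606310 → 149036996119/3304606310

45/1
378342/8389
1533257/33997
24910454/552341
9257111004/205258481
149036996119/3304606310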